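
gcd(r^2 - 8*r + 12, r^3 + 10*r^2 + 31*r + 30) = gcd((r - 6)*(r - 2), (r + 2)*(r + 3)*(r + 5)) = 1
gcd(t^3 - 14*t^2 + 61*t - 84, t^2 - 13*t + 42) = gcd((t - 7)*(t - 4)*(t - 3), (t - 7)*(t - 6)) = t - 7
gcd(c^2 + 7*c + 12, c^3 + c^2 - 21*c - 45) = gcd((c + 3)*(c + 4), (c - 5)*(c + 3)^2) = c + 3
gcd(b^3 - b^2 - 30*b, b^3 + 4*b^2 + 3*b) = b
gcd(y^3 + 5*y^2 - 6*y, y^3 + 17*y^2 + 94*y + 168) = y + 6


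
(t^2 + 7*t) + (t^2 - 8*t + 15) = 2*t^2 - t + 15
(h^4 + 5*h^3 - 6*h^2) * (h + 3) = h^5 + 8*h^4 + 9*h^3 - 18*h^2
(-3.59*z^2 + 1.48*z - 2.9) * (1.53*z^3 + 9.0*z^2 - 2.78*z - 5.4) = -5.4927*z^5 - 30.0456*z^4 + 18.8632*z^3 - 10.8284*z^2 + 0.0699999999999994*z + 15.66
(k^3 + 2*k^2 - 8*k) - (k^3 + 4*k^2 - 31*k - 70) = -2*k^2 + 23*k + 70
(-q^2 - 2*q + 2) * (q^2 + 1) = -q^4 - 2*q^3 + q^2 - 2*q + 2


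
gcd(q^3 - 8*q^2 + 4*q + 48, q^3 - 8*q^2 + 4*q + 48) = q^3 - 8*q^2 + 4*q + 48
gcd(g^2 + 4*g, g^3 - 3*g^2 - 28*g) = g^2 + 4*g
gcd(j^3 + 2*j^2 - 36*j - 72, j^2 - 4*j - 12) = j^2 - 4*j - 12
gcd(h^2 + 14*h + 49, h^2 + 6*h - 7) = h + 7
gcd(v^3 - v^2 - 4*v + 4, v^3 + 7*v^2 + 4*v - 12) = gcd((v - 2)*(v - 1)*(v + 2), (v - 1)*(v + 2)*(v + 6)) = v^2 + v - 2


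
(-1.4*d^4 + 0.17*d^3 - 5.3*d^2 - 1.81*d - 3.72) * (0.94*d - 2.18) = -1.316*d^5 + 3.2118*d^4 - 5.3526*d^3 + 9.8526*d^2 + 0.449*d + 8.1096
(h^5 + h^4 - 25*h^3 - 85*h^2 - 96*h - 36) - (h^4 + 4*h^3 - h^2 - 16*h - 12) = h^5 - 29*h^3 - 84*h^2 - 80*h - 24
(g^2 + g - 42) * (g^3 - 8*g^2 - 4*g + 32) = g^5 - 7*g^4 - 54*g^3 + 364*g^2 + 200*g - 1344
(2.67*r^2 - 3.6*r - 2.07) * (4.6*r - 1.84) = 12.282*r^3 - 21.4728*r^2 - 2.898*r + 3.8088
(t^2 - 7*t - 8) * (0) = 0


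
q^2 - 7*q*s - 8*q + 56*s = (q - 8)*(q - 7*s)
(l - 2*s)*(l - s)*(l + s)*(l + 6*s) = l^4 + 4*l^3*s - 13*l^2*s^2 - 4*l*s^3 + 12*s^4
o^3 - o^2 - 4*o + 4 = (o - 2)*(o - 1)*(o + 2)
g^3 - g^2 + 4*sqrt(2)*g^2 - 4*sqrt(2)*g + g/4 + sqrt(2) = (g - 1/2)^2*(g + 4*sqrt(2))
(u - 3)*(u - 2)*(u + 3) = u^3 - 2*u^2 - 9*u + 18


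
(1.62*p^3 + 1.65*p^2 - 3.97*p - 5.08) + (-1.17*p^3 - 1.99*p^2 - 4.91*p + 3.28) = 0.45*p^3 - 0.34*p^2 - 8.88*p - 1.8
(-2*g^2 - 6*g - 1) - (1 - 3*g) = -2*g^2 - 3*g - 2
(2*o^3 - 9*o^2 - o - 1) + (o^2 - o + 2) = 2*o^3 - 8*o^2 - 2*o + 1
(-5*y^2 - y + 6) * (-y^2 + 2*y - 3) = 5*y^4 - 9*y^3 + 7*y^2 + 15*y - 18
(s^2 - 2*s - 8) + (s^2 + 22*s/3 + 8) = 2*s^2 + 16*s/3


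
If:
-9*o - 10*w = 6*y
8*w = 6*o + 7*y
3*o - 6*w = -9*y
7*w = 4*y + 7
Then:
No Solution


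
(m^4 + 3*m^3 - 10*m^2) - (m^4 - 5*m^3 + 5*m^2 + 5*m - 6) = 8*m^3 - 15*m^2 - 5*m + 6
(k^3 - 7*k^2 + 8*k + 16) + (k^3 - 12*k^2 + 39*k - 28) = 2*k^3 - 19*k^2 + 47*k - 12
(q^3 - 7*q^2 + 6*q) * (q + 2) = q^4 - 5*q^3 - 8*q^2 + 12*q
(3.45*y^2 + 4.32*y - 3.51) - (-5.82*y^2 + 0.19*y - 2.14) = 9.27*y^2 + 4.13*y - 1.37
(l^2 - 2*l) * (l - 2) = l^3 - 4*l^2 + 4*l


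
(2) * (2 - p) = 4 - 2*p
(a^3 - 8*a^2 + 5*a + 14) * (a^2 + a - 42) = a^5 - 7*a^4 - 45*a^3 + 355*a^2 - 196*a - 588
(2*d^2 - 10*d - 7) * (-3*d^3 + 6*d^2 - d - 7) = -6*d^5 + 42*d^4 - 41*d^3 - 46*d^2 + 77*d + 49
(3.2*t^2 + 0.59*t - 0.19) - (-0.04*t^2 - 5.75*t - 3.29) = 3.24*t^2 + 6.34*t + 3.1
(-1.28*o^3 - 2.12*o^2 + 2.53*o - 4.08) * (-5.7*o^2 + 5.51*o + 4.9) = 7.296*o^5 + 5.0312*o^4 - 32.3742*o^3 + 26.8083*o^2 - 10.0838*o - 19.992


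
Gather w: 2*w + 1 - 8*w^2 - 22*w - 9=-8*w^2 - 20*w - 8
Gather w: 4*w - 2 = 4*w - 2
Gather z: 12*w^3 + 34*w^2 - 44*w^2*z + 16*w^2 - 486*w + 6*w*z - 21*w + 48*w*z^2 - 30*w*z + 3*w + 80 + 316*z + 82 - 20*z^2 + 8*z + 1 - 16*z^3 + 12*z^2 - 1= 12*w^3 + 50*w^2 - 504*w - 16*z^3 + z^2*(48*w - 8) + z*(-44*w^2 - 24*w + 324) + 162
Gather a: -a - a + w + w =-2*a + 2*w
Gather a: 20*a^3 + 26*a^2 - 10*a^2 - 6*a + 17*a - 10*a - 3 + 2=20*a^3 + 16*a^2 + a - 1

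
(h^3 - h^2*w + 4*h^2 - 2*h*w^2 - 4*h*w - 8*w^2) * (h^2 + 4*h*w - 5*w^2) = h^5 + 3*h^4*w + 4*h^4 - 11*h^3*w^2 + 12*h^3*w - 3*h^2*w^3 - 44*h^2*w^2 + 10*h*w^4 - 12*h*w^3 + 40*w^4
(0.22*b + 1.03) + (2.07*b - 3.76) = 2.29*b - 2.73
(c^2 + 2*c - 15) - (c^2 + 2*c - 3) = -12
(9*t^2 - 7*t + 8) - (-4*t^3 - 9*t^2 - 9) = 4*t^3 + 18*t^2 - 7*t + 17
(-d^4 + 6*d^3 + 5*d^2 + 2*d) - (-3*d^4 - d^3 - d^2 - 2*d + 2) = 2*d^4 + 7*d^3 + 6*d^2 + 4*d - 2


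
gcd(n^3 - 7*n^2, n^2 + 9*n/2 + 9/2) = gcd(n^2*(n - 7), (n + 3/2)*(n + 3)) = 1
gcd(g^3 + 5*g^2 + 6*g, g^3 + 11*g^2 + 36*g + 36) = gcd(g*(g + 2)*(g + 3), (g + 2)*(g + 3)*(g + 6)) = g^2 + 5*g + 6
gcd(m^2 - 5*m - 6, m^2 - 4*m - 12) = m - 6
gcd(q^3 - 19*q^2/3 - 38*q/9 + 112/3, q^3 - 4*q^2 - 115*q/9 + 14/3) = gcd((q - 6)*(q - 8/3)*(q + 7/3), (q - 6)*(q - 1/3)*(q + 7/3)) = q^2 - 11*q/3 - 14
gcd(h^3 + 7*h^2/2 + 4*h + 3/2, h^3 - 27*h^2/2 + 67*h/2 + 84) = h + 3/2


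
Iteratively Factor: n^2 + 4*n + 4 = (n + 2)*(n + 2)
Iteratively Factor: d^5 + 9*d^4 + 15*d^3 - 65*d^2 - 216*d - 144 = (d + 4)*(d^4 + 5*d^3 - 5*d^2 - 45*d - 36) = (d - 3)*(d + 4)*(d^3 + 8*d^2 + 19*d + 12) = (d - 3)*(d + 1)*(d + 4)*(d^2 + 7*d + 12) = (d - 3)*(d + 1)*(d + 4)^2*(d + 3)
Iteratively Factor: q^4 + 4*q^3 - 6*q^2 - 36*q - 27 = (q + 3)*(q^3 + q^2 - 9*q - 9) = (q + 1)*(q + 3)*(q^2 - 9) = (q + 1)*(q + 3)^2*(q - 3)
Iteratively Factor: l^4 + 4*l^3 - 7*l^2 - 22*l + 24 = (l + 4)*(l^3 - 7*l + 6) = (l - 1)*(l + 4)*(l^2 + l - 6) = (l - 2)*(l - 1)*(l + 4)*(l + 3)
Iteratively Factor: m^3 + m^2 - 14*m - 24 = (m - 4)*(m^2 + 5*m + 6) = (m - 4)*(m + 3)*(m + 2)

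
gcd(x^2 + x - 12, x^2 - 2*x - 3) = x - 3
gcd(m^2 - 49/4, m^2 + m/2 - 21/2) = m + 7/2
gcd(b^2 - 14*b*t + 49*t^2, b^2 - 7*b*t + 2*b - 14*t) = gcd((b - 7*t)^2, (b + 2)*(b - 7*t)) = -b + 7*t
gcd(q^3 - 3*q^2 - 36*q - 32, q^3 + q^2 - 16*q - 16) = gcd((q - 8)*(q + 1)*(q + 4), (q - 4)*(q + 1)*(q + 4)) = q^2 + 5*q + 4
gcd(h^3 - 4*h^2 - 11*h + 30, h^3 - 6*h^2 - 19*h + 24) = h + 3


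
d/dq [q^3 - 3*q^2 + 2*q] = 3*q^2 - 6*q + 2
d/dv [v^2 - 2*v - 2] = 2*v - 2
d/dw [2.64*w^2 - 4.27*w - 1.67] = 5.28*w - 4.27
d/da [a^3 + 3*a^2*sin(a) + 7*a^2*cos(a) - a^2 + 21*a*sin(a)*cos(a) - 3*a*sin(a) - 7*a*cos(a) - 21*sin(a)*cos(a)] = -7*a^2*sin(a) + 3*a^2*cos(a) + 3*a^2 + 13*a*sin(a) + 11*a*cos(a) + 21*a*cos(2*a) - 2*a - 3*sin(a) + 21*sin(2*a)/2 - 7*cos(a) - 21*cos(2*a)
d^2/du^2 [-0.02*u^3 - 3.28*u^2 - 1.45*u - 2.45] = -0.12*u - 6.56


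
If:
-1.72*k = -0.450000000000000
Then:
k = 0.26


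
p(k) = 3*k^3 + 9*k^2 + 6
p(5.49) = 773.67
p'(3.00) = 135.00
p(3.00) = 168.00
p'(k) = 9*k^2 + 18*k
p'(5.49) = 370.08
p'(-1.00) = -9.00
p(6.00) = 978.00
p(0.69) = 11.27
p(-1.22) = 13.95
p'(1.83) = 63.08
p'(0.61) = 14.33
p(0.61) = 10.03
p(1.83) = 54.53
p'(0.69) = 16.70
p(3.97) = 335.56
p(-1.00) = 12.00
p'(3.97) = 213.31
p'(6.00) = 432.00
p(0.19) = 6.35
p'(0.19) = 3.74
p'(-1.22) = -8.56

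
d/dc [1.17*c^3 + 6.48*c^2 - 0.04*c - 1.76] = 3.51*c^2 + 12.96*c - 0.04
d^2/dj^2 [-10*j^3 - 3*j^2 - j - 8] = -60*j - 6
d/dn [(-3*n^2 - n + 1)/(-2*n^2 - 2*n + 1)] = (4*n^2 - 2*n + 1)/(4*n^4 + 8*n^3 - 4*n + 1)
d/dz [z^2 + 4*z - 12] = 2*z + 4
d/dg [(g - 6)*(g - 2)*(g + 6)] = 3*g^2 - 4*g - 36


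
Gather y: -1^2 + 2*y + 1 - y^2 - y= -y^2 + y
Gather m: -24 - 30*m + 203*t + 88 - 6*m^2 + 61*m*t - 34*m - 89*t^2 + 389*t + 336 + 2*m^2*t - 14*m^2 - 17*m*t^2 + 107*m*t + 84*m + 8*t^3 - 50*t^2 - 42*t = m^2*(2*t - 20) + m*(-17*t^2 + 168*t + 20) + 8*t^3 - 139*t^2 + 550*t + 400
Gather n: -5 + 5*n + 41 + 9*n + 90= 14*n + 126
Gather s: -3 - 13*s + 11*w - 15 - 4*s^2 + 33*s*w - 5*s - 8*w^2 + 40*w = -4*s^2 + s*(33*w - 18) - 8*w^2 + 51*w - 18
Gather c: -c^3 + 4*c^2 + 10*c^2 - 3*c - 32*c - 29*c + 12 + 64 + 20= -c^3 + 14*c^2 - 64*c + 96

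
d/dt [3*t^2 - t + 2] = 6*t - 1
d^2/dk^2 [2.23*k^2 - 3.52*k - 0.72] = 4.46000000000000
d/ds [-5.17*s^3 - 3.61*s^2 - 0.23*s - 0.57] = -15.51*s^2 - 7.22*s - 0.23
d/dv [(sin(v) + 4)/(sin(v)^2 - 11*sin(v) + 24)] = (-8*sin(v) + cos(v)^2 + 67)*cos(v)/(sin(v)^2 - 11*sin(v) + 24)^2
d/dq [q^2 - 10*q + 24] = 2*q - 10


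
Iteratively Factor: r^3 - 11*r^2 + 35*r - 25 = (r - 1)*(r^2 - 10*r + 25) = (r - 5)*(r - 1)*(r - 5)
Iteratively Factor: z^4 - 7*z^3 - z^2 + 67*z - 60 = (z - 5)*(z^3 - 2*z^2 - 11*z + 12) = (z - 5)*(z + 3)*(z^2 - 5*z + 4) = (z - 5)*(z - 4)*(z + 3)*(z - 1)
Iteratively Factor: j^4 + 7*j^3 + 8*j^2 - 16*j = (j)*(j^3 + 7*j^2 + 8*j - 16) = j*(j + 4)*(j^2 + 3*j - 4) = j*(j - 1)*(j + 4)*(j + 4)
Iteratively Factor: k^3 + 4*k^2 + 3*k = (k + 3)*(k^2 + k) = (k + 1)*(k + 3)*(k)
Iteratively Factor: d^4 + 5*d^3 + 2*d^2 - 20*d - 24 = (d + 3)*(d^3 + 2*d^2 - 4*d - 8) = (d - 2)*(d + 3)*(d^2 + 4*d + 4) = (d - 2)*(d + 2)*(d + 3)*(d + 2)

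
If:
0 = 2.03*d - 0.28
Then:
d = 0.14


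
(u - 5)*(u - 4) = u^2 - 9*u + 20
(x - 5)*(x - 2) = x^2 - 7*x + 10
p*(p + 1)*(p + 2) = p^3 + 3*p^2 + 2*p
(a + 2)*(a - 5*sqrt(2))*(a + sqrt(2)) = a^3 - 4*sqrt(2)*a^2 + 2*a^2 - 8*sqrt(2)*a - 10*a - 20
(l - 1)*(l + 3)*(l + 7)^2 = l^4 + 16*l^3 + 74*l^2 + 56*l - 147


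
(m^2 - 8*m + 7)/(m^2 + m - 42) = (m^2 - 8*m + 7)/(m^2 + m - 42)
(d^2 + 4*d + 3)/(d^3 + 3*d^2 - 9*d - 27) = (d + 1)/(d^2 - 9)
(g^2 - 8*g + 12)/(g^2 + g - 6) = (g - 6)/(g + 3)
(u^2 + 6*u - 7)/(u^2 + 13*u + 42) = (u - 1)/(u + 6)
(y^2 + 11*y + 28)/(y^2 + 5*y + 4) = (y + 7)/(y + 1)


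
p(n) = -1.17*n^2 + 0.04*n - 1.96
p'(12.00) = -28.04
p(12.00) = -169.96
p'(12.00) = -28.04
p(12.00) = -169.96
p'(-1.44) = 3.41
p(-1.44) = -4.44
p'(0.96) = -2.21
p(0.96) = -3.00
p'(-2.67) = 6.29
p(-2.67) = -10.41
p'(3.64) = -8.48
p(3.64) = -17.32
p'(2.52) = -5.86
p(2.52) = -9.29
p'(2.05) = -4.76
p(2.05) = -6.79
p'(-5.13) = 12.04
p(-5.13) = -32.96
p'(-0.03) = 0.11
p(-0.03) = -1.96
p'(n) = 0.04 - 2.34*n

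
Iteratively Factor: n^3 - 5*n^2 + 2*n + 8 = (n - 2)*(n^2 - 3*n - 4) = (n - 4)*(n - 2)*(n + 1)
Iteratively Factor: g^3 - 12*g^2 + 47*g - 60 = (g - 4)*(g^2 - 8*g + 15) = (g - 5)*(g - 4)*(g - 3)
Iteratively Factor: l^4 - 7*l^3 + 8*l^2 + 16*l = (l - 4)*(l^3 - 3*l^2 - 4*l) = l*(l - 4)*(l^2 - 3*l - 4) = l*(l - 4)^2*(l + 1)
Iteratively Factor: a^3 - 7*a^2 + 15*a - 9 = (a - 1)*(a^2 - 6*a + 9) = (a - 3)*(a - 1)*(a - 3)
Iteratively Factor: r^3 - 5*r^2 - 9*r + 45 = (r + 3)*(r^2 - 8*r + 15) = (r - 3)*(r + 3)*(r - 5)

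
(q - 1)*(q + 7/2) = q^2 + 5*q/2 - 7/2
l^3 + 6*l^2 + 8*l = l*(l + 2)*(l + 4)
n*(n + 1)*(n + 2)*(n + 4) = n^4 + 7*n^3 + 14*n^2 + 8*n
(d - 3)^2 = d^2 - 6*d + 9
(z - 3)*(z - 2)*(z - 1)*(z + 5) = z^4 - z^3 - 19*z^2 + 49*z - 30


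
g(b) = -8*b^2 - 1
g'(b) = -16*b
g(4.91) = -193.86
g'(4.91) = -78.56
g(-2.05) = -34.62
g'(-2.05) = 32.80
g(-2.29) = -42.95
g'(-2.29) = 36.64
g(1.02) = -9.32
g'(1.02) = -16.32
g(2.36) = -45.56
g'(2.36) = -37.76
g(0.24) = -1.46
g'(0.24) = -3.84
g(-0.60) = -3.88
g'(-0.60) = 9.60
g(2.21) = -40.07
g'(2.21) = -35.36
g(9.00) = -649.00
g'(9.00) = -144.00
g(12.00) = -1153.00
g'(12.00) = -192.00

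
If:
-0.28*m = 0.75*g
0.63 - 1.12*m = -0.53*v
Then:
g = -0.176666666666667*v - 0.21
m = 0.473214285714286*v + 0.5625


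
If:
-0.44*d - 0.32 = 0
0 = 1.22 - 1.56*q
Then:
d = -0.73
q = 0.78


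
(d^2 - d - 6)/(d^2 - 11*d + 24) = (d + 2)/(d - 8)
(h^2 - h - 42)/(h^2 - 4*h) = (h^2 - h - 42)/(h*(h - 4))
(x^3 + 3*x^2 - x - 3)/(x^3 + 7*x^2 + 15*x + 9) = (x - 1)/(x + 3)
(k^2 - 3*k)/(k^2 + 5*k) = (k - 3)/(k + 5)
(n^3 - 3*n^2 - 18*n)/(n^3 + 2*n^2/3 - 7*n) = 3*(n - 6)/(3*n - 7)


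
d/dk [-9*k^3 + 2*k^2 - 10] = k*(4 - 27*k)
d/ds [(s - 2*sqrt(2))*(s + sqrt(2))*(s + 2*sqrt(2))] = 3*s^2 + 2*sqrt(2)*s - 8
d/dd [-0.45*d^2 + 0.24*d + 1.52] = 0.24 - 0.9*d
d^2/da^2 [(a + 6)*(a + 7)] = 2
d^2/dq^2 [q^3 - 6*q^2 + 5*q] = 6*q - 12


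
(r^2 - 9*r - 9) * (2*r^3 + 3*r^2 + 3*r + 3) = 2*r^5 - 15*r^4 - 42*r^3 - 51*r^2 - 54*r - 27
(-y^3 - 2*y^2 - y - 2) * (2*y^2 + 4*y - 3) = -2*y^5 - 8*y^4 - 7*y^3 - 2*y^2 - 5*y + 6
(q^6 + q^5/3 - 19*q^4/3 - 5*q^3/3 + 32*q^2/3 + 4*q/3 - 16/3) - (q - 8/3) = q^6 + q^5/3 - 19*q^4/3 - 5*q^3/3 + 32*q^2/3 + q/3 - 8/3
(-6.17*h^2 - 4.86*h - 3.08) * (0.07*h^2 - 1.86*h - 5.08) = -0.4319*h^4 + 11.136*h^3 + 40.1676*h^2 + 30.4176*h + 15.6464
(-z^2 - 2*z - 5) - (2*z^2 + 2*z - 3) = -3*z^2 - 4*z - 2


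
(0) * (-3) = 0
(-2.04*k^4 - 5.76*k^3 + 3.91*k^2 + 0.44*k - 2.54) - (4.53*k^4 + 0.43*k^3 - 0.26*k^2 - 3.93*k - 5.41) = -6.57*k^4 - 6.19*k^3 + 4.17*k^2 + 4.37*k + 2.87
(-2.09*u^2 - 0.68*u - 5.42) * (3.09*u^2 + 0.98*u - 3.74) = -6.4581*u^4 - 4.1494*u^3 - 9.5976*u^2 - 2.7684*u + 20.2708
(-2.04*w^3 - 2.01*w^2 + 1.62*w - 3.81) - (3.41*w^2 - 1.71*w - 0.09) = -2.04*w^3 - 5.42*w^2 + 3.33*w - 3.72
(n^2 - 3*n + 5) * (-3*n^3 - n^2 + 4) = -3*n^5 + 8*n^4 - 12*n^3 - n^2 - 12*n + 20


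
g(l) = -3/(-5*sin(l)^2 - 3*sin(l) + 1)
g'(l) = -3*(10*sin(l)*cos(l) + 3*cos(l))/(-5*sin(l)^2 - 3*sin(l) + 1)^2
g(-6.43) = -2.25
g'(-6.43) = -2.57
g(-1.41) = 3.29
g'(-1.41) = 3.98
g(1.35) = 0.45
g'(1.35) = -0.19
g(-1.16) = 6.63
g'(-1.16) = 36.13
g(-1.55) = 3.00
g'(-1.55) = 0.44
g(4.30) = 6.69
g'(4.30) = -36.86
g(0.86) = 0.72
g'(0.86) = -1.21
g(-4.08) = 0.64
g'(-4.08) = 0.90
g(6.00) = -2.07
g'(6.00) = -0.28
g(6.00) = -2.07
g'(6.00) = -0.28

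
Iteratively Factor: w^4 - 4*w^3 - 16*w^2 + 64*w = (w)*(w^3 - 4*w^2 - 16*w + 64) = w*(w + 4)*(w^2 - 8*w + 16) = w*(w - 4)*(w + 4)*(w - 4)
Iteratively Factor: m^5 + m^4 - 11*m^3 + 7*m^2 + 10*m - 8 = (m + 1)*(m^4 - 11*m^2 + 18*m - 8) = (m - 1)*(m + 1)*(m^3 + m^2 - 10*m + 8) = (m - 1)^2*(m + 1)*(m^2 + 2*m - 8) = (m - 2)*(m - 1)^2*(m + 1)*(m + 4)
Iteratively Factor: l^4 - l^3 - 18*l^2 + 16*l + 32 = (l - 2)*(l^3 + l^2 - 16*l - 16) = (l - 2)*(l + 4)*(l^2 - 3*l - 4) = (l - 2)*(l + 1)*(l + 4)*(l - 4)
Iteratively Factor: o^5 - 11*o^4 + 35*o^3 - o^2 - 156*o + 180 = (o + 2)*(o^4 - 13*o^3 + 61*o^2 - 123*o + 90) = (o - 5)*(o + 2)*(o^3 - 8*o^2 + 21*o - 18) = (o - 5)*(o - 2)*(o + 2)*(o^2 - 6*o + 9) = (o - 5)*(o - 3)*(o - 2)*(o + 2)*(o - 3)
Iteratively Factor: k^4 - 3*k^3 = (k)*(k^3 - 3*k^2) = k^2*(k^2 - 3*k) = k^2*(k - 3)*(k)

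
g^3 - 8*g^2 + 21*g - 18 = (g - 3)^2*(g - 2)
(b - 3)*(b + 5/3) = b^2 - 4*b/3 - 5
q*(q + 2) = q^2 + 2*q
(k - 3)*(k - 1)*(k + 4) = k^3 - 13*k + 12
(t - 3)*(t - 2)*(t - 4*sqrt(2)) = t^3 - 4*sqrt(2)*t^2 - 5*t^2 + 6*t + 20*sqrt(2)*t - 24*sqrt(2)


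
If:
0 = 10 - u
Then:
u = 10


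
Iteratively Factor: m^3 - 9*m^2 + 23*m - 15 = (m - 5)*(m^2 - 4*m + 3) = (m - 5)*(m - 1)*(m - 3)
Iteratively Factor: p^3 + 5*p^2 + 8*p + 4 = (p + 2)*(p^2 + 3*p + 2) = (p + 2)^2*(p + 1)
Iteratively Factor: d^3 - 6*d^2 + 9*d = (d - 3)*(d^2 - 3*d) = d*(d - 3)*(d - 3)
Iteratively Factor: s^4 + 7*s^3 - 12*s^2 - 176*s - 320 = (s - 5)*(s^3 + 12*s^2 + 48*s + 64) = (s - 5)*(s + 4)*(s^2 + 8*s + 16) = (s - 5)*(s + 4)^2*(s + 4)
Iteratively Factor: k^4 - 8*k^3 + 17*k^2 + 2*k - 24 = (k - 4)*(k^3 - 4*k^2 + k + 6) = (k - 4)*(k + 1)*(k^2 - 5*k + 6) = (k - 4)*(k - 2)*(k + 1)*(k - 3)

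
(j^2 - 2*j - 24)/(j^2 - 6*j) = (j + 4)/j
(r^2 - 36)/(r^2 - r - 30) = (r + 6)/(r + 5)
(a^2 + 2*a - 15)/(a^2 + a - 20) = (a - 3)/(a - 4)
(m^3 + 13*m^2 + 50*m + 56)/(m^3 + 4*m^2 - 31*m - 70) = (m + 4)/(m - 5)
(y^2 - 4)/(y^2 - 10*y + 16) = (y + 2)/(y - 8)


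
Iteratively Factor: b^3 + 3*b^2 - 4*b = (b)*(b^2 + 3*b - 4) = b*(b + 4)*(b - 1)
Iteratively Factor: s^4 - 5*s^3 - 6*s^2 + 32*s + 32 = (s - 4)*(s^3 - s^2 - 10*s - 8) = (s - 4)*(s + 2)*(s^2 - 3*s - 4) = (s - 4)*(s + 1)*(s + 2)*(s - 4)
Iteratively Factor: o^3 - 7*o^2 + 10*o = (o - 5)*(o^2 - 2*o) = o*(o - 5)*(o - 2)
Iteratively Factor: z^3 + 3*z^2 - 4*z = (z)*(z^2 + 3*z - 4) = z*(z + 4)*(z - 1)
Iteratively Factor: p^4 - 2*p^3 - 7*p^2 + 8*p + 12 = (p - 3)*(p^3 + p^2 - 4*p - 4) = (p - 3)*(p + 1)*(p^2 - 4) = (p - 3)*(p - 2)*(p + 1)*(p + 2)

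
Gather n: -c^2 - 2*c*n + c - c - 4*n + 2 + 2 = -c^2 + n*(-2*c - 4) + 4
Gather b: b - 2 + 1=b - 1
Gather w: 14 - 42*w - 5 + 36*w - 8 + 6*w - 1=0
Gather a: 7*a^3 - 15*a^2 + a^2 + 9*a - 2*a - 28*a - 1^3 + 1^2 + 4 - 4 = 7*a^3 - 14*a^2 - 21*a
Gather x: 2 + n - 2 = n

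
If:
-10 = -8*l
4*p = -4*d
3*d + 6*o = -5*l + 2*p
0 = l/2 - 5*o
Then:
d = -7/5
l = 5/4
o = 1/8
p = 7/5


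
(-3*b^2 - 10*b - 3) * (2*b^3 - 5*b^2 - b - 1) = -6*b^5 - 5*b^4 + 47*b^3 + 28*b^2 + 13*b + 3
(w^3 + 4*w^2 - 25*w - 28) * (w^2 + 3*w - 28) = w^5 + 7*w^4 - 41*w^3 - 215*w^2 + 616*w + 784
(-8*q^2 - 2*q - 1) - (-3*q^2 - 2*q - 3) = 2 - 5*q^2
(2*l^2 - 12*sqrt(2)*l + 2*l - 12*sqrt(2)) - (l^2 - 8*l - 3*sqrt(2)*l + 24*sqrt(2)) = l^2 - 9*sqrt(2)*l + 10*l - 36*sqrt(2)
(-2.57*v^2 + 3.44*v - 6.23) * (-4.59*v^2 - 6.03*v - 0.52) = 11.7963*v^4 - 0.2925*v^3 + 9.1889*v^2 + 35.7781*v + 3.2396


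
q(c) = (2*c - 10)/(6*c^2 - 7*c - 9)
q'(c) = (7 - 12*c)*(2*c - 10)/(6*c^2 - 7*c - 9)^2 + 2/(6*c^2 - 7*c - 9) = 4*(-3*c^2 + 30*c - 22)/(36*c^4 - 84*c^3 - 59*c^2 + 126*c + 81)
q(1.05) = 0.81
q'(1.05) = 0.26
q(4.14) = -0.03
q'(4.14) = 0.05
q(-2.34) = -0.36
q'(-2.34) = -0.27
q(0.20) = 0.94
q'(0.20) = -0.62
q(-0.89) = -5.94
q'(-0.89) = -51.98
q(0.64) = 0.79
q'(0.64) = -0.13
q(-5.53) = -0.10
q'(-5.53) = -0.02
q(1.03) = 0.81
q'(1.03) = 0.24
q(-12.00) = -0.04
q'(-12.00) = 0.00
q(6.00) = 0.01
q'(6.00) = 0.01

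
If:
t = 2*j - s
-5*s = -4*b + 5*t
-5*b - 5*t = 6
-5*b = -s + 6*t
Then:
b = -3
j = -6/5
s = -21/5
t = 9/5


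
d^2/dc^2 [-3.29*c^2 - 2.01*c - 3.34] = -6.58000000000000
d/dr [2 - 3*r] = -3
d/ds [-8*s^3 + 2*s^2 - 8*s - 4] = -24*s^2 + 4*s - 8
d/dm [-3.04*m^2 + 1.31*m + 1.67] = 1.31 - 6.08*m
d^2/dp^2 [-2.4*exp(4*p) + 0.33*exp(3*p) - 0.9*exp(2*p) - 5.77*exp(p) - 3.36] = (-38.4*exp(3*p) + 2.97*exp(2*p) - 3.6*exp(p) - 5.77)*exp(p)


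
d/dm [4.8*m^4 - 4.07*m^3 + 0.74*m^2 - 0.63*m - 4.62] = 19.2*m^3 - 12.21*m^2 + 1.48*m - 0.63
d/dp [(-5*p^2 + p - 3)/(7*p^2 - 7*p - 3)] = 4*(7*p^2 + 18*p - 6)/(49*p^4 - 98*p^3 + 7*p^2 + 42*p + 9)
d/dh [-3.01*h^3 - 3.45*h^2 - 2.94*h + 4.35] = -9.03*h^2 - 6.9*h - 2.94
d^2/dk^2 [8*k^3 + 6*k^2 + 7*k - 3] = 48*k + 12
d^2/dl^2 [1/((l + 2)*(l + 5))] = 2*((l + 2)^2 + (l + 2)*(l + 5) + (l + 5)^2)/((l + 2)^3*(l + 5)^3)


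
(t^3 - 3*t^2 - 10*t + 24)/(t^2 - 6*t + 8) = t + 3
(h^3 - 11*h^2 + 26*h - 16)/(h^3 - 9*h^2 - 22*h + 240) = (h^2 - 3*h + 2)/(h^2 - h - 30)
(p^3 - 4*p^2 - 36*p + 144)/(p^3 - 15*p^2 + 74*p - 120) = (p + 6)/(p - 5)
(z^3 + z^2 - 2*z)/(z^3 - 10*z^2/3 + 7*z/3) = 3*(z + 2)/(3*z - 7)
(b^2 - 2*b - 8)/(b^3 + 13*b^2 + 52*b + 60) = (b - 4)/(b^2 + 11*b + 30)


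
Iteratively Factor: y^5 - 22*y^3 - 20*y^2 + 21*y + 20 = (y + 1)*(y^4 - y^3 - 21*y^2 + y + 20) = (y - 5)*(y + 1)*(y^3 + 4*y^2 - y - 4) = (y - 5)*(y - 1)*(y + 1)*(y^2 + 5*y + 4) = (y - 5)*(y - 1)*(y + 1)^2*(y + 4)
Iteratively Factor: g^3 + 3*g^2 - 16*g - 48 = (g + 4)*(g^2 - g - 12) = (g - 4)*(g + 4)*(g + 3)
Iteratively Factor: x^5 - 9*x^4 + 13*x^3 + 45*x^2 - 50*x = (x - 1)*(x^4 - 8*x^3 + 5*x^2 + 50*x) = (x - 5)*(x - 1)*(x^3 - 3*x^2 - 10*x) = (x - 5)^2*(x - 1)*(x^2 + 2*x) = (x - 5)^2*(x - 1)*(x + 2)*(x)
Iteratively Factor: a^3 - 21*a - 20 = (a - 5)*(a^2 + 5*a + 4) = (a - 5)*(a + 4)*(a + 1)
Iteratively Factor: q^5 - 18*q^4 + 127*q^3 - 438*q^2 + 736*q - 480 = (q - 4)*(q^4 - 14*q^3 + 71*q^2 - 154*q + 120) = (q - 5)*(q - 4)*(q^3 - 9*q^2 + 26*q - 24) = (q - 5)*(q - 4)*(q - 2)*(q^2 - 7*q + 12) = (q - 5)*(q - 4)^2*(q - 2)*(q - 3)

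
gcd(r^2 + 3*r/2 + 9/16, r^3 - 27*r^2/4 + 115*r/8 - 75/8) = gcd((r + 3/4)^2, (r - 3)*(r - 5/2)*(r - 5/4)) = 1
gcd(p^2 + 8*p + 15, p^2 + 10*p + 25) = p + 5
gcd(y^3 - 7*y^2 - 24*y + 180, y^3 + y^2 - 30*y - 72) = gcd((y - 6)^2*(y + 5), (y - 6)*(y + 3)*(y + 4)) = y - 6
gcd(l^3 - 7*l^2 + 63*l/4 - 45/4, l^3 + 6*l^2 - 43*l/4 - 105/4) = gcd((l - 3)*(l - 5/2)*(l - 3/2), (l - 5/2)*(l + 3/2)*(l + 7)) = l - 5/2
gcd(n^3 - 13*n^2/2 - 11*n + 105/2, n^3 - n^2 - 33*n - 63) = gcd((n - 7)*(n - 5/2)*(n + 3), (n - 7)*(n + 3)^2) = n^2 - 4*n - 21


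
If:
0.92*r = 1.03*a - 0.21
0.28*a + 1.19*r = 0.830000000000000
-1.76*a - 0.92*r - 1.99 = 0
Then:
No Solution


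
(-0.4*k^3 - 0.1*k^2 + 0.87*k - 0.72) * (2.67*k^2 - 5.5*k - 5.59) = -1.068*k^5 + 1.933*k^4 + 5.1089*k^3 - 6.1484*k^2 - 0.9033*k + 4.0248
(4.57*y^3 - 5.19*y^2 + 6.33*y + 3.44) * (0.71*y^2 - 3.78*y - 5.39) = 3.2447*y^5 - 20.9595*y^4 - 0.5198*y^3 + 6.4891*y^2 - 47.1219*y - 18.5416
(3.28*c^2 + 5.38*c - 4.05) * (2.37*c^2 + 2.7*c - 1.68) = 7.7736*c^4 + 21.6066*c^3 - 0.5829*c^2 - 19.9734*c + 6.804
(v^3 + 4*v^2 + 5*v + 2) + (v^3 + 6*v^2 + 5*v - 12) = 2*v^3 + 10*v^2 + 10*v - 10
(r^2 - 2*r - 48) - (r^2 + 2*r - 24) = -4*r - 24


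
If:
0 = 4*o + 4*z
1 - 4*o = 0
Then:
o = 1/4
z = -1/4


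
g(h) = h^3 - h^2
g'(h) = 3*h^2 - 2*h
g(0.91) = -0.07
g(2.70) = 12.39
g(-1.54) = -6.02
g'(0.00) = 0.00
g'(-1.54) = 10.19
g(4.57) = 74.56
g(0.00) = 0.00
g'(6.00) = 96.00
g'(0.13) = -0.21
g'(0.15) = -0.23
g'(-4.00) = 56.00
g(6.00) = 180.00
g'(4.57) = 53.51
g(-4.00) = -80.00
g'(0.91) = 0.66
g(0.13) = -0.01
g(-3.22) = -43.75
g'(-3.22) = 37.55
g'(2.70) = 16.47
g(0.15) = -0.02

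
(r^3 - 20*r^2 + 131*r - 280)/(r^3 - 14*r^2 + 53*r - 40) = (r - 7)/(r - 1)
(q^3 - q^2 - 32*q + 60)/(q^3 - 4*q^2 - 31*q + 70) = (q^2 + q - 30)/(q^2 - 2*q - 35)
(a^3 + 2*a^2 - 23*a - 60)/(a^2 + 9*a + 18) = (a^2 - a - 20)/(a + 6)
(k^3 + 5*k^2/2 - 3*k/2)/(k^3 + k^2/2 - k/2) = (k + 3)/(k + 1)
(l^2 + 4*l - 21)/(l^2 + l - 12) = (l + 7)/(l + 4)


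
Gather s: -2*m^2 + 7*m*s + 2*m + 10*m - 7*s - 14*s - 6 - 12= -2*m^2 + 12*m + s*(7*m - 21) - 18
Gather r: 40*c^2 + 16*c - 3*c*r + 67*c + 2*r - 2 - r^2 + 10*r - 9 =40*c^2 + 83*c - r^2 + r*(12 - 3*c) - 11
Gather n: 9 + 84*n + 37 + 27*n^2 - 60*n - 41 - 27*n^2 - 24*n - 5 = 0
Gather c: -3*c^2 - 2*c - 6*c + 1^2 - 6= -3*c^2 - 8*c - 5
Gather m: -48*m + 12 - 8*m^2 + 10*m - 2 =-8*m^2 - 38*m + 10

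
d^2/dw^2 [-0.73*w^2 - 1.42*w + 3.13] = -1.46000000000000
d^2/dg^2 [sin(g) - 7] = -sin(g)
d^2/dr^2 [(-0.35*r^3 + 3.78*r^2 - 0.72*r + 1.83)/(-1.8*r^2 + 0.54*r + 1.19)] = (1.77635683940025e-15*r^5 - 0.979199999999999*r^3 - 82.8063*r^2 + 22.89981*r - 20.538036)/(5.832*r^6 - 5.2488*r^5 - 9.99216*r^4 + 6.782616*r^3 + 6.605928*r^2 - 2.294082*r - 1.685159)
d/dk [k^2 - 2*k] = 2*k - 2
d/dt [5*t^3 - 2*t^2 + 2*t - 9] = 15*t^2 - 4*t + 2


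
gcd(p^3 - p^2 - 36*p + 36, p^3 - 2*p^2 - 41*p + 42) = p^2 + 5*p - 6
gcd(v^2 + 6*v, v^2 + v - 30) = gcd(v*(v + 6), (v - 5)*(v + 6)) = v + 6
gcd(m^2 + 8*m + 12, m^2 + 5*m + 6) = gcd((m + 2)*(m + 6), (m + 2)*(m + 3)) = m + 2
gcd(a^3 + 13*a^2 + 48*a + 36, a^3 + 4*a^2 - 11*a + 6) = a + 6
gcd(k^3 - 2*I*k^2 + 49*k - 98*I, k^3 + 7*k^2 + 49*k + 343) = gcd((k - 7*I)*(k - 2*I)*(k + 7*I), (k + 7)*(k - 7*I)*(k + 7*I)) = k^2 + 49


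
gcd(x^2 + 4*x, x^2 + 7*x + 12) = x + 4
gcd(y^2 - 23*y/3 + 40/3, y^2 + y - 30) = y - 5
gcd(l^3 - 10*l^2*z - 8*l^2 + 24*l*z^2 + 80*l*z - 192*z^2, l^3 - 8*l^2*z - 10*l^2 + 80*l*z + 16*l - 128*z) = l - 8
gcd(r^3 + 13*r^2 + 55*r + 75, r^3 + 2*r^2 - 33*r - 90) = r^2 + 8*r + 15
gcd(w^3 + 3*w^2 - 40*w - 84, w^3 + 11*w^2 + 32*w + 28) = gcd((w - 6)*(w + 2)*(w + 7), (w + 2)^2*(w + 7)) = w^2 + 9*w + 14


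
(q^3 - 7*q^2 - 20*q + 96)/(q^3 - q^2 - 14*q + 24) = (q - 8)/(q - 2)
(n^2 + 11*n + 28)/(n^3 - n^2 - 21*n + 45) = (n^2 + 11*n + 28)/(n^3 - n^2 - 21*n + 45)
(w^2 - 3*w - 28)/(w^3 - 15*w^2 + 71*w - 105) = (w + 4)/(w^2 - 8*w + 15)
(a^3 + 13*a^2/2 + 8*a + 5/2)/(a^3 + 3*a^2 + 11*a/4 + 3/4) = 2*(a + 5)/(2*a + 3)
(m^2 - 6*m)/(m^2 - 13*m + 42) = m/(m - 7)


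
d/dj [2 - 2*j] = -2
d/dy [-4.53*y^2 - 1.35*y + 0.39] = -9.06*y - 1.35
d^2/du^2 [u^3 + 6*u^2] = 6*u + 12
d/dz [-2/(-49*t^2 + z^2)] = 4*z/(49*t^2 - z^2)^2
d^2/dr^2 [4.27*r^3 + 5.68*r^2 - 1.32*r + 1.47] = 25.62*r + 11.36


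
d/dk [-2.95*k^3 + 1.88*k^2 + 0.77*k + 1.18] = -8.85*k^2 + 3.76*k + 0.77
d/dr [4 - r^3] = -3*r^2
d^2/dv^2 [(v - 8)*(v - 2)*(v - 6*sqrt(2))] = 6*v - 20 - 12*sqrt(2)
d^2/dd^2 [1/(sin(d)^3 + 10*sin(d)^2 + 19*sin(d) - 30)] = -(9*sin(d)^5 + 119*sin(d)^4 + 545*sin(d)^3 + 1225*sin(d)^2 + 2072*sin(d) + 1322)/((sin(d) - 1)^2*(sin(d) + 5)^3*(sin(d) + 6)^3)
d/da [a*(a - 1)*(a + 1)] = 3*a^2 - 1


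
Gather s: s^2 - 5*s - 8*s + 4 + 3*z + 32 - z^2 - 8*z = s^2 - 13*s - z^2 - 5*z + 36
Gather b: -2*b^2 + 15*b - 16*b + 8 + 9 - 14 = -2*b^2 - b + 3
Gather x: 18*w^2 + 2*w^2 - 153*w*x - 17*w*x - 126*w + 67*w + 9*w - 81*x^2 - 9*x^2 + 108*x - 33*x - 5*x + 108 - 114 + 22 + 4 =20*w^2 - 50*w - 90*x^2 + x*(70 - 170*w) + 20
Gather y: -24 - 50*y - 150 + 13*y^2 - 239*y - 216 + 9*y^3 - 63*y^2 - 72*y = 9*y^3 - 50*y^2 - 361*y - 390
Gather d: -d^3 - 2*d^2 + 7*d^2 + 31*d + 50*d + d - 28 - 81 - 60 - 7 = -d^3 + 5*d^2 + 82*d - 176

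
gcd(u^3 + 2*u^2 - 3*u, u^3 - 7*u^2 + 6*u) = u^2 - u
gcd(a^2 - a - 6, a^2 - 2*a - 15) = 1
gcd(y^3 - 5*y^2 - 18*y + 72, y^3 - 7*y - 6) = y - 3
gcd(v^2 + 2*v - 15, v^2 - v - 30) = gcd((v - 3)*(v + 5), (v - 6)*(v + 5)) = v + 5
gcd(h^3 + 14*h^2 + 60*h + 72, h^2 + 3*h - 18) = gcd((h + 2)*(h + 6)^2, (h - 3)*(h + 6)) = h + 6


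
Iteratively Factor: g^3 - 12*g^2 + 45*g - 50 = (g - 5)*(g^2 - 7*g + 10) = (g - 5)*(g - 2)*(g - 5)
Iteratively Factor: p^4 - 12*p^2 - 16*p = (p - 4)*(p^3 + 4*p^2 + 4*p) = (p - 4)*(p + 2)*(p^2 + 2*p) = (p - 4)*(p + 2)^2*(p)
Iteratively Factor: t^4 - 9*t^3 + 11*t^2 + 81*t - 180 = (t - 3)*(t^3 - 6*t^2 - 7*t + 60) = (t - 5)*(t - 3)*(t^2 - t - 12) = (t - 5)*(t - 3)*(t + 3)*(t - 4)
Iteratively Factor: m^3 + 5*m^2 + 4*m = (m)*(m^2 + 5*m + 4) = m*(m + 4)*(m + 1)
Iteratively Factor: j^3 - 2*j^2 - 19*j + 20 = (j - 1)*(j^2 - j - 20) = (j - 1)*(j + 4)*(j - 5)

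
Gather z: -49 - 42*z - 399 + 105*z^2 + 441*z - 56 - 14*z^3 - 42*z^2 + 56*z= -14*z^3 + 63*z^2 + 455*z - 504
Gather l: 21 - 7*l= 21 - 7*l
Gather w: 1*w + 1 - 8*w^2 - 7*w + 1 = -8*w^2 - 6*w + 2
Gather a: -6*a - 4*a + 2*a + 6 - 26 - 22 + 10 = -8*a - 32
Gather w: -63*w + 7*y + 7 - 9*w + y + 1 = -72*w + 8*y + 8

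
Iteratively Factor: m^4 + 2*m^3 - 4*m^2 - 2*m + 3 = (m + 3)*(m^3 - m^2 - m + 1) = (m + 1)*(m + 3)*(m^2 - 2*m + 1) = (m - 1)*(m + 1)*(m + 3)*(m - 1)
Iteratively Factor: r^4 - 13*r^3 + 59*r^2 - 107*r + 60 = (r - 5)*(r^3 - 8*r^2 + 19*r - 12) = (r - 5)*(r - 4)*(r^2 - 4*r + 3) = (r - 5)*(r - 4)*(r - 1)*(r - 3)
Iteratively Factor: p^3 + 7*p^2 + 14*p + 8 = (p + 1)*(p^2 + 6*p + 8) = (p + 1)*(p + 4)*(p + 2)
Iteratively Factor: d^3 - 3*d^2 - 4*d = (d + 1)*(d^2 - 4*d) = d*(d + 1)*(d - 4)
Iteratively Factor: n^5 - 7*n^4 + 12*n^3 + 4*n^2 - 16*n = (n - 4)*(n^4 - 3*n^3 + 4*n) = n*(n - 4)*(n^3 - 3*n^2 + 4) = n*(n - 4)*(n + 1)*(n^2 - 4*n + 4) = n*(n - 4)*(n - 2)*(n + 1)*(n - 2)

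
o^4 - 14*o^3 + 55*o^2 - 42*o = o*(o - 7)*(o - 6)*(o - 1)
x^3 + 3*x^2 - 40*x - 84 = (x - 6)*(x + 2)*(x + 7)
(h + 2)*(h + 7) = h^2 + 9*h + 14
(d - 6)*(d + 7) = d^2 + d - 42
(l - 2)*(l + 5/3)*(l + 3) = l^3 + 8*l^2/3 - 13*l/3 - 10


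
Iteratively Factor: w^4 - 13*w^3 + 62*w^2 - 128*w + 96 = (w - 2)*(w^3 - 11*w^2 + 40*w - 48) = (w - 4)*(w - 2)*(w^2 - 7*w + 12) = (w - 4)*(w - 3)*(w - 2)*(w - 4)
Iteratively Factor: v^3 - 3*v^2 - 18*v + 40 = (v - 5)*(v^2 + 2*v - 8) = (v - 5)*(v + 4)*(v - 2)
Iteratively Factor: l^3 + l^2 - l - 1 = (l + 1)*(l^2 - 1) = (l + 1)^2*(l - 1)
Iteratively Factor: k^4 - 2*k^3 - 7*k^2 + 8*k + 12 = (k + 1)*(k^3 - 3*k^2 - 4*k + 12) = (k + 1)*(k + 2)*(k^2 - 5*k + 6) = (k - 2)*(k + 1)*(k + 2)*(k - 3)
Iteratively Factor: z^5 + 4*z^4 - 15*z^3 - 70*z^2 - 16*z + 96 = (z + 3)*(z^4 + z^3 - 18*z^2 - 16*z + 32) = (z + 3)*(z + 4)*(z^3 - 3*z^2 - 6*z + 8) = (z - 4)*(z + 3)*(z + 4)*(z^2 + z - 2) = (z - 4)*(z - 1)*(z + 3)*(z + 4)*(z + 2)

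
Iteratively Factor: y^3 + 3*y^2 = (y)*(y^2 + 3*y) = y*(y + 3)*(y)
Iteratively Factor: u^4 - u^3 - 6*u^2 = (u - 3)*(u^3 + 2*u^2) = u*(u - 3)*(u^2 + 2*u) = u^2*(u - 3)*(u + 2)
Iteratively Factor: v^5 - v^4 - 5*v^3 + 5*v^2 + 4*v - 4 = (v - 2)*(v^4 + v^3 - 3*v^2 - v + 2) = (v - 2)*(v + 2)*(v^3 - v^2 - v + 1) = (v - 2)*(v + 1)*(v + 2)*(v^2 - 2*v + 1) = (v - 2)*(v - 1)*(v + 1)*(v + 2)*(v - 1)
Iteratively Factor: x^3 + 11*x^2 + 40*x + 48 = (x + 3)*(x^2 + 8*x + 16) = (x + 3)*(x + 4)*(x + 4)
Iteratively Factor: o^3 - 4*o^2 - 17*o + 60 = (o + 4)*(o^2 - 8*o + 15) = (o - 5)*(o + 4)*(o - 3)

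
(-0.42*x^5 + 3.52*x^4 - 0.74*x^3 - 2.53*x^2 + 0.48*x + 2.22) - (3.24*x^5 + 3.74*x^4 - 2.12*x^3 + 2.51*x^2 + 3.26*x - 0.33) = -3.66*x^5 - 0.22*x^4 + 1.38*x^3 - 5.04*x^2 - 2.78*x + 2.55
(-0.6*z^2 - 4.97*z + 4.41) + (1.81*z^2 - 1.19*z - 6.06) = 1.21*z^2 - 6.16*z - 1.65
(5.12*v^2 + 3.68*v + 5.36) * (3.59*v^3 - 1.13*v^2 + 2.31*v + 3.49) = 18.3808*v^5 + 7.4256*v^4 + 26.9112*v^3 + 20.3128*v^2 + 25.2248*v + 18.7064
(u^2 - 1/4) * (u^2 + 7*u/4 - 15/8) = u^4 + 7*u^3/4 - 17*u^2/8 - 7*u/16 + 15/32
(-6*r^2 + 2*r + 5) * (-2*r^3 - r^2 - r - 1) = 12*r^5 + 2*r^4 - 6*r^3 - r^2 - 7*r - 5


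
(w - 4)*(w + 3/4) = w^2 - 13*w/4 - 3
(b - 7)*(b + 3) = b^2 - 4*b - 21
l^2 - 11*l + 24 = (l - 8)*(l - 3)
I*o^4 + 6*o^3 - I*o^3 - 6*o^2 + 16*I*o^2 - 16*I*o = o*(o - 8*I)*(o + 2*I)*(I*o - I)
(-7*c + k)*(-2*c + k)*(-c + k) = -14*c^3 + 23*c^2*k - 10*c*k^2 + k^3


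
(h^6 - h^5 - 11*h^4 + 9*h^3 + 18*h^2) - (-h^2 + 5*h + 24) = h^6 - h^5 - 11*h^4 + 9*h^3 + 19*h^2 - 5*h - 24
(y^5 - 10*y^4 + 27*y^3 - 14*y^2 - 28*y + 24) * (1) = y^5 - 10*y^4 + 27*y^3 - 14*y^2 - 28*y + 24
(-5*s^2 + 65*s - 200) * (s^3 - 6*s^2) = -5*s^5 + 95*s^4 - 590*s^3 + 1200*s^2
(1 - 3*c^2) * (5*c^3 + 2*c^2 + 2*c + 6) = -15*c^5 - 6*c^4 - c^3 - 16*c^2 + 2*c + 6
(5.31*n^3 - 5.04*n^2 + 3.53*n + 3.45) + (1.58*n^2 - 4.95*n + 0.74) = 5.31*n^3 - 3.46*n^2 - 1.42*n + 4.19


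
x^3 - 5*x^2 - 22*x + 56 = (x - 7)*(x - 2)*(x + 4)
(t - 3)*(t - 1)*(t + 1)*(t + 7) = t^4 + 4*t^3 - 22*t^2 - 4*t + 21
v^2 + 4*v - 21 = (v - 3)*(v + 7)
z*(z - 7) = z^2 - 7*z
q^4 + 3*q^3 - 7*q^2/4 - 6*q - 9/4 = (q - 3/2)*(q + 1/2)*(q + 1)*(q + 3)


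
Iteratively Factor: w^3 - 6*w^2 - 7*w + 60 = (w - 5)*(w^2 - w - 12) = (w - 5)*(w + 3)*(w - 4)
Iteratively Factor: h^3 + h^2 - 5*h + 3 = (h - 1)*(h^2 + 2*h - 3) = (h - 1)*(h + 3)*(h - 1)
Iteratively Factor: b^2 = (b)*(b)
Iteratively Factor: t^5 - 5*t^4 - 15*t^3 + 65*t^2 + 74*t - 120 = (t - 1)*(t^4 - 4*t^3 - 19*t^2 + 46*t + 120) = (t - 1)*(t + 3)*(t^3 - 7*t^2 + 2*t + 40) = (t - 4)*(t - 1)*(t + 3)*(t^2 - 3*t - 10) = (t - 5)*(t - 4)*(t - 1)*(t + 3)*(t + 2)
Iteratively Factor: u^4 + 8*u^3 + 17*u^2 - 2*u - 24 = (u + 3)*(u^3 + 5*u^2 + 2*u - 8) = (u + 3)*(u + 4)*(u^2 + u - 2) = (u - 1)*(u + 3)*(u + 4)*(u + 2)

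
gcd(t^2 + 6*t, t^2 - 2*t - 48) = t + 6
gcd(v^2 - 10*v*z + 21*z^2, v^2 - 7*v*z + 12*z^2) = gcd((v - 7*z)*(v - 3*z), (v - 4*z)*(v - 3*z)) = -v + 3*z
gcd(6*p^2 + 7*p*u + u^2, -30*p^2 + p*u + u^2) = 6*p + u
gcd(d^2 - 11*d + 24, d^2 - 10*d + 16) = d - 8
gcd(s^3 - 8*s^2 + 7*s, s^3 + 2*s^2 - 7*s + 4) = s - 1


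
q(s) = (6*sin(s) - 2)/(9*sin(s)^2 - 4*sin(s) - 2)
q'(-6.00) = -2.33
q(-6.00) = 0.13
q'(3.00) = 2.78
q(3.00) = 0.48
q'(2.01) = 4.38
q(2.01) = 1.96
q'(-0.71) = -2.56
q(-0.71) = -1.33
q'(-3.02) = 13.07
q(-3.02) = 1.97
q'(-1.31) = -0.26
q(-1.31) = -0.76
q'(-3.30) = 2.67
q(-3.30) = 0.44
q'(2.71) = 2.97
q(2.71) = -0.24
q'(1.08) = -6.57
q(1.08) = 2.24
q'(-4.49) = 1.13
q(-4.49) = 1.45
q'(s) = (-18*sin(s)*cos(s) + 4*cos(s))*(6*sin(s) - 2)/(9*sin(s)^2 - 4*sin(s) - 2)^2 + 6*cos(s)/(9*sin(s)^2 - 4*sin(s) - 2)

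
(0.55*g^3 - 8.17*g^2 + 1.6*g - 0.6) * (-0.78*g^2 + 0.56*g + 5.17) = -0.429*g^5 + 6.6806*g^4 - 2.9797*g^3 - 40.8749*g^2 + 7.936*g - 3.102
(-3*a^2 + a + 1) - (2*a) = -3*a^2 - a + 1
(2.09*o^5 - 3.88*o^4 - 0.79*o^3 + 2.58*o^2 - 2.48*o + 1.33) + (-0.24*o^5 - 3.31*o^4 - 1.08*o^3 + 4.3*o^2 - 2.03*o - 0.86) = 1.85*o^5 - 7.19*o^4 - 1.87*o^3 + 6.88*o^2 - 4.51*o + 0.47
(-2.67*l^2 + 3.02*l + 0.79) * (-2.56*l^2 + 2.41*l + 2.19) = 6.8352*l^4 - 14.1659*l^3 - 0.591499999999999*l^2 + 8.5177*l + 1.7301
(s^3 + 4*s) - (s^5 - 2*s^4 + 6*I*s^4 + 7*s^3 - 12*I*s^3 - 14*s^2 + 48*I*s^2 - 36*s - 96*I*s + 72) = -s^5 + 2*s^4 - 6*I*s^4 - 6*s^3 + 12*I*s^3 + 14*s^2 - 48*I*s^2 + 40*s + 96*I*s - 72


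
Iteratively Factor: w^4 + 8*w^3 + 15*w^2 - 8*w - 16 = (w + 1)*(w^3 + 7*w^2 + 8*w - 16) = (w - 1)*(w + 1)*(w^2 + 8*w + 16) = (w - 1)*(w + 1)*(w + 4)*(w + 4)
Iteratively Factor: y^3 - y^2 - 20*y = (y)*(y^2 - y - 20) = y*(y - 5)*(y + 4)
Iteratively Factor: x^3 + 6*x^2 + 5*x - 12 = (x + 3)*(x^2 + 3*x - 4) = (x + 3)*(x + 4)*(x - 1)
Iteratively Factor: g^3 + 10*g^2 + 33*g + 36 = (g + 3)*(g^2 + 7*g + 12) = (g + 3)^2*(g + 4)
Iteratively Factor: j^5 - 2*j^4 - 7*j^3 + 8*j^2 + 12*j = (j - 2)*(j^4 - 7*j^2 - 6*j) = j*(j - 2)*(j^3 - 7*j - 6) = j*(j - 2)*(j + 2)*(j^2 - 2*j - 3) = j*(j - 3)*(j - 2)*(j + 2)*(j + 1)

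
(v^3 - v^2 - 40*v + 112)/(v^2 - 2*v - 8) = (v^2 + 3*v - 28)/(v + 2)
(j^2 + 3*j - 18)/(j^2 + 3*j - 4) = (j^2 + 3*j - 18)/(j^2 + 3*j - 4)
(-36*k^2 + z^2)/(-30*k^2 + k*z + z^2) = (-6*k + z)/(-5*k + z)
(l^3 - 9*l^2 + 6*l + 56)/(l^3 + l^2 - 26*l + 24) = (l^2 - 5*l - 14)/(l^2 + 5*l - 6)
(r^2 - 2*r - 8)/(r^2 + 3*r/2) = 2*(r^2 - 2*r - 8)/(r*(2*r + 3))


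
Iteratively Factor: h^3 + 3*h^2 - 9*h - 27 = (h - 3)*(h^2 + 6*h + 9) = (h - 3)*(h + 3)*(h + 3)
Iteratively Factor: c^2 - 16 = (c - 4)*(c + 4)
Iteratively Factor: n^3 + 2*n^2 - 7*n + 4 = (n + 4)*(n^2 - 2*n + 1) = (n - 1)*(n + 4)*(n - 1)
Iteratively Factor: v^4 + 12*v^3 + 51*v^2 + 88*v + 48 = (v + 1)*(v^3 + 11*v^2 + 40*v + 48) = (v + 1)*(v + 4)*(v^2 + 7*v + 12) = (v + 1)*(v + 3)*(v + 4)*(v + 4)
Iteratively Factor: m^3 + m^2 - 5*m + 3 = (m - 1)*(m^2 + 2*m - 3) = (m - 1)*(m + 3)*(m - 1)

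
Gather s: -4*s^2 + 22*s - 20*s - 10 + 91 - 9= -4*s^2 + 2*s + 72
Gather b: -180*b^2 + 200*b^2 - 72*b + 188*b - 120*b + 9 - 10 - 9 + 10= 20*b^2 - 4*b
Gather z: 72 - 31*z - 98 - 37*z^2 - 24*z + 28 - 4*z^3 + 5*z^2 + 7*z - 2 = -4*z^3 - 32*z^2 - 48*z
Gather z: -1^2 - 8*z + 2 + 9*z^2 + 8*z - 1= 9*z^2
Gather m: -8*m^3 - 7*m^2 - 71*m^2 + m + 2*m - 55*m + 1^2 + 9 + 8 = -8*m^3 - 78*m^2 - 52*m + 18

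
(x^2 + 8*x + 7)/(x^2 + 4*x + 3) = (x + 7)/(x + 3)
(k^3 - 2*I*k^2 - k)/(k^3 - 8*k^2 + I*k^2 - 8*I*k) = (k^2 - 2*I*k - 1)/(k^2 + k*(-8 + I) - 8*I)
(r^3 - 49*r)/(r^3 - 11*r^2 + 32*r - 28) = r*(r + 7)/(r^2 - 4*r + 4)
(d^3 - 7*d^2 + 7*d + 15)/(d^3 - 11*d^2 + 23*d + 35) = (d - 3)/(d - 7)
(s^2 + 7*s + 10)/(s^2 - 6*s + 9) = (s^2 + 7*s + 10)/(s^2 - 6*s + 9)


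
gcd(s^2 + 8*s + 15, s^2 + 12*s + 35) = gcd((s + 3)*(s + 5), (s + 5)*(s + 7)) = s + 5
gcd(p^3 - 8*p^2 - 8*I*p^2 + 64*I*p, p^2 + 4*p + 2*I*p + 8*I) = 1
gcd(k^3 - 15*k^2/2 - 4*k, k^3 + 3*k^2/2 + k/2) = k^2 + k/2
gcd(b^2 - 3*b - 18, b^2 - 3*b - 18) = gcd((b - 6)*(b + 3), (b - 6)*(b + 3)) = b^2 - 3*b - 18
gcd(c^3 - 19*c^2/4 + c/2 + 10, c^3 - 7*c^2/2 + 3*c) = c - 2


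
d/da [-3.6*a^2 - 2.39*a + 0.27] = -7.2*a - 2.39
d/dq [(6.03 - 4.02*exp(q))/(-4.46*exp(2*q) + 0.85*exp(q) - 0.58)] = (-17.9292*exp(2*q) + 53.7876*exp(q) - 2.7939)*exp(q)/(19.8916*exp(4*q) - 7.582*exp(3*q) + 5.8961*exp(2*q) - 0.986*exp(q) + 0.3364)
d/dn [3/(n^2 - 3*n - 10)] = 3*(3 - 2*n)/(-n^2 + 3*n + 10)^2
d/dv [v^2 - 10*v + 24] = 2*v - 10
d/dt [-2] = 0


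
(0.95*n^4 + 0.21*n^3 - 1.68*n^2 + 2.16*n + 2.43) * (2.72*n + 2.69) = 2.584*n^5 + 3.1267*n^4 - 4.0047*n^3 + 1.356*n^2 + 12.42*n + 6.5367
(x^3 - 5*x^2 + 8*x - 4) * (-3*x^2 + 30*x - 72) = -3*x^5 + 45*x^4 - 246*x^3 + 612*x^2 - 696*x + 288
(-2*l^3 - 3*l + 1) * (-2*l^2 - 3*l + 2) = 4*l^5 + 6*l^4 + 2*l^3 + 7*l^2 - 9*l + 2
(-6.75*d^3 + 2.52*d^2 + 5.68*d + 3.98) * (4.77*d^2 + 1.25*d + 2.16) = -32.1975*d^5 + 3.5829*d^4 + 15.6636*d^3 + 31.5278*d^2 + 17.2438*d + 8.5968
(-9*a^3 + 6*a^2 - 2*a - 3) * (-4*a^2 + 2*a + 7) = 36*a^5 - 42*a^4 - 43*a^3 + 50*a^2 - 20*a - 21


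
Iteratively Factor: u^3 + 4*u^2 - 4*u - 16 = (u + 2)*(u^2 + 2*u - 8) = (u + 2)*(u + 4)*(u - 2)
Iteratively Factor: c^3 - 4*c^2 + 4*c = (c - 2)*(c^2 - 2*c) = (c - 2)^2*(c)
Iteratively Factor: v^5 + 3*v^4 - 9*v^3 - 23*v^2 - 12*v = (v)*(v^4 + 3*v^3 - 9*v^2 - 23*v - 12) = v*(v + 4)*(v^3 - v^2 - 5*v - 3) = v*(v + 1)*(v + 4)*(v^2 - 2*v - 3) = v*(v + 1)^2*(v + 4)*(v - 3)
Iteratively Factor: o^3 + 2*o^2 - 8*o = (o + 4)*(o^2 - 2*o) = (o - 2)*(o + 4)*(o)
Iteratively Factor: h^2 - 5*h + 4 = (h - 1)*(h - 4)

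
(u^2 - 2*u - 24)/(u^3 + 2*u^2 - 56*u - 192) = (u - 6)/(u^2 - 2*u - 48)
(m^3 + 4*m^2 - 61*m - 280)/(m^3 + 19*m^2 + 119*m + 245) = (m - 8)/(m + 7)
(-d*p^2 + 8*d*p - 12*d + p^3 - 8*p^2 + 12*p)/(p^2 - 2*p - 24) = (-d*p + 2*d + p^2 - 2*p)/(p + 4)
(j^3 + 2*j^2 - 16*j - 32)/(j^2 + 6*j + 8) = j - 4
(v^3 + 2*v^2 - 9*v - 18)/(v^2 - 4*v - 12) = (v^2 - 9)/(v - 6)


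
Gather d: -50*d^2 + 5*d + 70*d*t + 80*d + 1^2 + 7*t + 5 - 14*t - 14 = -50*d^2 + d*(70*t + 85) - 7*t - 8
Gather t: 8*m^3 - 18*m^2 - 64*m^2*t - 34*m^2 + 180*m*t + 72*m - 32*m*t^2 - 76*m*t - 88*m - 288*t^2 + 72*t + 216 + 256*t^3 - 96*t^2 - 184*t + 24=8*m^3 - 52*m^2 - 16*m + 256*t^3 + t^2*(-32*m - 384) + t*(-64*m^2 + 104*m - 112) + 240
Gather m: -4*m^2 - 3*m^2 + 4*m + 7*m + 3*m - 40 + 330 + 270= -7*m^2 + 14*m + 560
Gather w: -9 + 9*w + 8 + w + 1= 10*w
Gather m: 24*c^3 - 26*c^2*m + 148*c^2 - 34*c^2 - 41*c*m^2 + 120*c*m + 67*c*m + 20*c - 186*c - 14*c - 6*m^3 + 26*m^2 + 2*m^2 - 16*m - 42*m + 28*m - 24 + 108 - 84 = 24*c^3 + 114*c^2 - 180*c - 6*m^3 + m^2*(28 - 41*c) + m*(-26*c^2 + 187*c - 30)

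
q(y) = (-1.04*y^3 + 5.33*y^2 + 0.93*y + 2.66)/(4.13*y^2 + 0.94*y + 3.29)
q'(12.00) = -0.25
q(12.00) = -1.67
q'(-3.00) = -0.29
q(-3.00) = 2.02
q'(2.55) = -0.23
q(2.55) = 0.69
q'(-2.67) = -0.31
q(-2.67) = 1.92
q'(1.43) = -0.13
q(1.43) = 0.91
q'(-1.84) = -0.38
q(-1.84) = 1.64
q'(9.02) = -0.25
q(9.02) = -0.92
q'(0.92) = 0.01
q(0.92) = 0.94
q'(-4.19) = -0.27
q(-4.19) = 2.35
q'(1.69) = -0.17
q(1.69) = 0.87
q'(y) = (-8.26*y - 0.94)*(-1.04*y^3 + 5.33*y^2 + 0.93*y + 2.66)/(4.13*y^2 + 0.94*y + 3.29)^2 + (-3.12*y^2 + 10.66*y + 0.93)/(4.13*y^2 + 0.94*y + 3.29) = (-4.2952*y^4 - 1.9552*y^3 - 9.0955*y^2 + 13.0998*y + 0.5593)/(17.0569*y^4 + 7.7644*y^3 + 28.059*y^2 + 6.1852*y + 10.8241)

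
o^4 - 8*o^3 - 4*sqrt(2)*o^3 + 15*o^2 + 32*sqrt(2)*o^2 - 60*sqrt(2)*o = o*(o - 5)*(o - 3)*(o - 4*sqrt(2))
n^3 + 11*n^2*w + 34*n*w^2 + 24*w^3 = (n + w)*(n + 4*w)*(n + 6*w)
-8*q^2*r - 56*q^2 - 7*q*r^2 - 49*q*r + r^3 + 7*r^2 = (-8*q + r)*(q + r)*(r + 7)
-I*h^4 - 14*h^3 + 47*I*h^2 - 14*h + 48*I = (h - 8*I)*(h - 6*I)*(h - I)*(-I*h + 1)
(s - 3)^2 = s^2 - 6*s + 9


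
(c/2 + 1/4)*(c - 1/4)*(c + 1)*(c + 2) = c^4/2 + 13*c^3/8 + 21*c^2/16 + c/16 - 1/8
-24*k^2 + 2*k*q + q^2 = (-4*k + q)*(6*k + q)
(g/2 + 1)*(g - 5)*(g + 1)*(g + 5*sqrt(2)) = g^4/2 - g^3 + 5*sqrt(2)*g^3/2 - 5*sqrt(2)*g^2 - 13*g^2/2 - 65*sqrt(2)*g/2 - 5*g - 25*sqrt(2)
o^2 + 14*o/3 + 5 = (o + 5/3)*(o + 3)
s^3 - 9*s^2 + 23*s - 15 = (s - 5)*(s - 3)*(s - 1)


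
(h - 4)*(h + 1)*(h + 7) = h^3 + 4*h^2 - 25*h - 28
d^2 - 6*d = d*(d - 6)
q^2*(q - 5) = q^3 - 5*q^2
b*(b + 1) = b^2 + b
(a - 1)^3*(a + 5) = a^4 + 2*a^3 - 12*a^2 + 14*a - 5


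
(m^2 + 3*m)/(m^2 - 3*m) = (m + 3)/(m - 3)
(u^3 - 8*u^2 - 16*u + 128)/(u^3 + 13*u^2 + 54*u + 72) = (u^2 - 12*u + 32)/(u^2 + 9*u + 18)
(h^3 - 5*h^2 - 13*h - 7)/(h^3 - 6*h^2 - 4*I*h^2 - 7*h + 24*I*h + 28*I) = (h + 1)/(h - 4*I)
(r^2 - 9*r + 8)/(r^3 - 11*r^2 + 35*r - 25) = (r - 8)/(r^2 - 10*r + 25)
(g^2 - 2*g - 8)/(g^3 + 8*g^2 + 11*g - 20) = (g^2 - 2*g - 8)/(g^3 + 8*g^2 + 11*g - 20)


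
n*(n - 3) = n^2 - 3*n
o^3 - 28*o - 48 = (o - 6)*(o + 2)*(o + 4)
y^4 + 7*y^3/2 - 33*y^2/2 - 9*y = y*(y - 3)*(y + 1/2)*(y + 6)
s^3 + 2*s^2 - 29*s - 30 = (s - 5)*(s + 1)*(s + 6)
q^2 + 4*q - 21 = (q - 3)*(q + 7)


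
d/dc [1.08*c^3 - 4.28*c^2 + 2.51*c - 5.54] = 3.24*c^2 - 8.56*c + 2.51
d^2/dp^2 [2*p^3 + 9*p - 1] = 12*p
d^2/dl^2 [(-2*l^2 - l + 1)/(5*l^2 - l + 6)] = 2*(-35*l^3 + 255*l^2 + 75*l - 107)/(125*l^6 - 75*l^5 + 465*l^4 - 181*l^3 + 558*l^2 - 108*l + 216)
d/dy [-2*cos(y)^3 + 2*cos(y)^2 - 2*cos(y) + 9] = 2*(3*cos(y)^2 - 2*cos(y) + 1)*sin(y)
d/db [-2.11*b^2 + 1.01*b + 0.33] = 1.01 - 4.22*b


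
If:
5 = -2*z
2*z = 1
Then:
No Solution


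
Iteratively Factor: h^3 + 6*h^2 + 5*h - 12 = (h - 1)*(h^2 + 7*h + 12) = (h - 1)*(h + 4)*(h + 3)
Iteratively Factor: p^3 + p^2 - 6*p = (p)*(p^2 + p - 6) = p*(p - 2)*(p + 3)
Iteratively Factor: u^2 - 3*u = (u)*(u - 3)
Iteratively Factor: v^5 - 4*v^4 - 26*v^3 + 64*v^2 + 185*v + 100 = (v + 1)*(v^4 - 5*v^3 - 21*v^2 + 85*v + 100) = (v + 1)*(v + 4)*(v^3 - 9*v^2 + 15*v + 25) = (v - 5)*(v + 1)*(v + 4)*(v^2 - 4*v - 5) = (v - 5)*(v + 1)^2*(v + 4)*(v - 5)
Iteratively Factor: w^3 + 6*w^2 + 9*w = (w)*(w^2 + 6*w + 9) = w*(w + 3)*(w + 3)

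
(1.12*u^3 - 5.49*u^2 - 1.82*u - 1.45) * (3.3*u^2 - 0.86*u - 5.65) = 3.696*u^5 - 19.0802*u^4 - 7.6126*u^3 + 27.7987*u^2 + 11.53*u + 8.1925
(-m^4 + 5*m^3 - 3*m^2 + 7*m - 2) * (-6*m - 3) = 6*m^5 - 27*m^4 + 3*m^3 - 33*m^2 - 9*m + 6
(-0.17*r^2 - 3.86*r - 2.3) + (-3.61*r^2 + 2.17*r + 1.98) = -3.78*r^2 - 1.69*r - 0.32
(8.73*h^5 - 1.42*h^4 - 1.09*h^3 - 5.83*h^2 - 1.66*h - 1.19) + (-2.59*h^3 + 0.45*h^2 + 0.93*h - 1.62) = 8.73*h^5 - 1.42*h^4 - 3.68*h^3 - 5.38*h^2 - 0.73*h - 2.81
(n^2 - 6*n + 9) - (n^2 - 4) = 13 - 6*n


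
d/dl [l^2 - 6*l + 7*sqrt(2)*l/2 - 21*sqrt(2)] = 2*l - 6 + 7*sqrt(2)/2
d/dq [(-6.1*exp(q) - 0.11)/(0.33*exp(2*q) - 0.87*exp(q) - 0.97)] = (2.013*exp(2*q) + 0.0726000000000004*exp(q) + 5.8213)*exp(q)/(0.1089*exp(4*q) - 0.5742*exp(3*q) + 0.1167*exp(2*q) + 1.6878*exp(q) + 0.9409)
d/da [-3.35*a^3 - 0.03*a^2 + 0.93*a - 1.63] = -10.05*a^2 - 0.06*a + 0.93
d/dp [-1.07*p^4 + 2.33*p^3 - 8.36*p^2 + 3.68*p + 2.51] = -4.28*p^3 + 6.99*p^2 - 16.72*p + 3.68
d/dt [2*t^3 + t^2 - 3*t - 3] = 6*t^2 + 2*t - 3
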